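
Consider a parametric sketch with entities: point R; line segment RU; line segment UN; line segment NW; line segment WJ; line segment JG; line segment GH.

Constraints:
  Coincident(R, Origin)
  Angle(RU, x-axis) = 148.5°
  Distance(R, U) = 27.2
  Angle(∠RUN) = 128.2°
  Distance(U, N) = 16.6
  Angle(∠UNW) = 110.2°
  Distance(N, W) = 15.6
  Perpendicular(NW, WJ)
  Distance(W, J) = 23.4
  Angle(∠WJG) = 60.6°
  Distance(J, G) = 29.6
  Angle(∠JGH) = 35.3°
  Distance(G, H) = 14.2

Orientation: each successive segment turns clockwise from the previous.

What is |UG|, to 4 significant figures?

8.055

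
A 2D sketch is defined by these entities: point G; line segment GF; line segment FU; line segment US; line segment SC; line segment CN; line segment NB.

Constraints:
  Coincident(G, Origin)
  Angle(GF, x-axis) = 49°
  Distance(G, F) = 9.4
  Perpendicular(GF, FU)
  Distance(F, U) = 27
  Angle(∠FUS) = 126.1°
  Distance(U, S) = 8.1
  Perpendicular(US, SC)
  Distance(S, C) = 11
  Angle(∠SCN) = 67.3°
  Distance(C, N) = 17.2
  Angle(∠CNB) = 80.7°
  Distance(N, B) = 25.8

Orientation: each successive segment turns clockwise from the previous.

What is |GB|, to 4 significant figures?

47.07

∠SCN = 67.3° gives CN at 62.40° from the x-axis; with |CN| = 17.2, N = (22.86, -2.507). ∠CNB = 80.7° gives NB at -36.90° from the x-axis; with |NB| = 25.8, B = (43.49, -18.00). Then |GB| = |B − G| = 47.07.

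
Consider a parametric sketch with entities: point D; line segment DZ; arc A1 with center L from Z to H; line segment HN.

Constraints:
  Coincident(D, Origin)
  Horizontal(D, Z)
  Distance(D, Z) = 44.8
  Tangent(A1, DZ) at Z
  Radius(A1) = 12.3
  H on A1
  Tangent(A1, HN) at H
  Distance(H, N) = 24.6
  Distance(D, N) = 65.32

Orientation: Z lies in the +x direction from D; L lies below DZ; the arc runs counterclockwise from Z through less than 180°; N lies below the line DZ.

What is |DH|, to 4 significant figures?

41.38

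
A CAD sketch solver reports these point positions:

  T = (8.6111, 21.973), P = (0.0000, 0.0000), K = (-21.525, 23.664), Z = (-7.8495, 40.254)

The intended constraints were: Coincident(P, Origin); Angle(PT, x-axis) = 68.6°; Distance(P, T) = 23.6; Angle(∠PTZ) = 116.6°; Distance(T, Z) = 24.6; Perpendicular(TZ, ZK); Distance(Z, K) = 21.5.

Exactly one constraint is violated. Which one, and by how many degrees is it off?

Perpendicular(TZ, ZK) — off by 8.50°.

P = (0.00, 0.00) ✓; PT at 68.60° ✓; |PT| = 23.60 ✓; ∠PTZ = 116.6° ✓; |TZ| = 24.60 ✓; ∠(TZ, ZK) = 98.50° ✗; |ZK| = 21.50 ✓.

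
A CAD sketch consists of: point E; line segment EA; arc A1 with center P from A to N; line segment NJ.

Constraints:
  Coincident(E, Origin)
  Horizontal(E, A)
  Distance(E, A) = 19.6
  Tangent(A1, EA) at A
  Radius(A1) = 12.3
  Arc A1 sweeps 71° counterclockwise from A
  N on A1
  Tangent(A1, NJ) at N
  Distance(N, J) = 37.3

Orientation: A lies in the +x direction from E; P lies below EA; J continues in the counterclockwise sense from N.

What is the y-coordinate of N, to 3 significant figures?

-8.30

E is at the origin; EA is horizontal with |EA| = 19.6 and A on the +x side, so A = (19.6, 0.00). Since A1 is tangent to EA there, PA ⟂ EA, so P = A + (0, -12.3) = (19.6, -12.3). On A1, A sits at bearing 90° from P; a 71° counterclockwise sweep puts N at bearing 161°, so N = P + 12.3·(cos 161°, sin 161°) = (7.97, -8.30). So N.y = -8.30.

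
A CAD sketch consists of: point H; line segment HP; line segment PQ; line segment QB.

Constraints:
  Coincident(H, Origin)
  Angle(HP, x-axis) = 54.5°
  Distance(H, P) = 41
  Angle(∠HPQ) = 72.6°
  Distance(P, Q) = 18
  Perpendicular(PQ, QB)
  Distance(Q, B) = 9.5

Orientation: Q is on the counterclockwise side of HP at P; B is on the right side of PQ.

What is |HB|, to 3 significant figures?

49.0

H is at the origin; HP runs at 54.5° with length 41.0, so P = 41.0·(cos 54.5°, sin 54.5°) = (23.8, 33.4). ∠HPQ = 72.6°, so PQ runs at 54.5° + (180° − 72.6°) = 162° from the x-axis; with |PQ| = 18.0, Q = P + 18.0·(cos 162°, sin 162°) = (6.70, 39.0). PQ ⟂ QB; with |QB| = 9.5 on the right of PQ, B = Q + 9.5·(0.311, 0.951) = (9.65, 48.0). Then |HB| = |B − H| = 49.0.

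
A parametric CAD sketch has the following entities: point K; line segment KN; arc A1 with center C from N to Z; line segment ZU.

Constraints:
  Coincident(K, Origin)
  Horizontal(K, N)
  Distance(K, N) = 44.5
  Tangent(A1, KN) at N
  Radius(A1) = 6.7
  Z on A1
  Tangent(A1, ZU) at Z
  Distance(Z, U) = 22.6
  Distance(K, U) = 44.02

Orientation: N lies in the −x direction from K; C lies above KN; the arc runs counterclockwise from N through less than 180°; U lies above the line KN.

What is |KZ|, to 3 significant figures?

38.3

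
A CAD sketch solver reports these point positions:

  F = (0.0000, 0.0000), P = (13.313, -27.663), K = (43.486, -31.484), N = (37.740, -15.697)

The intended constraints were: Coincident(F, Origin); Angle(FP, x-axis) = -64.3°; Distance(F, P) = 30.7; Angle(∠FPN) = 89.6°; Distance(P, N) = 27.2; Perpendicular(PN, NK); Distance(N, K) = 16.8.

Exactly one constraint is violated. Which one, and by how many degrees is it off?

Perpendicular(PN, NK) — off by 6.10°.

F = (0.00, 0.00) ✓; FP at -64.30° ✓; |FP| = 30.70 ✓; ∠FPN = 89.60° ✓; |PN| = 27.20 ✓; ∠(PN, NK) = 96.10° ✗; |NK| = 16.80 ✓.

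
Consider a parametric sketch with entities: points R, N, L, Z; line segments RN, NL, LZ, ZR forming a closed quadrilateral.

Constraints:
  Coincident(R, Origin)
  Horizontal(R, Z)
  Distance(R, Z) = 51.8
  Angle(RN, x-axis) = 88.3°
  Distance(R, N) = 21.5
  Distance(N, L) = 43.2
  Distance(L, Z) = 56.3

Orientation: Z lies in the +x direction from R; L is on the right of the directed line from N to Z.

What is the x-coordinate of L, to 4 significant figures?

-0.1490

Checks: |NL| = 43.20 ✓; |LZ| = 56.30 ✓.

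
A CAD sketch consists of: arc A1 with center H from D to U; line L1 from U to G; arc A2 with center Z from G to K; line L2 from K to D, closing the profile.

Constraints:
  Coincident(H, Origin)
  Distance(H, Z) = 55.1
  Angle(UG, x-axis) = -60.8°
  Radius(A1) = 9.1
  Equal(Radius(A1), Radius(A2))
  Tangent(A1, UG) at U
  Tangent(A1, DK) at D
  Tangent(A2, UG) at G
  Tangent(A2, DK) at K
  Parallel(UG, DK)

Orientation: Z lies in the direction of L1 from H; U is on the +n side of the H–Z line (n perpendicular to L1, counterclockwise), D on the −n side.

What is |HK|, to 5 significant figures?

55.846

The slot axis is L1's direction at -60.8°, so u = (cos -60.8°, sin -60.8°) = (0.48786, -0.87292) and n = (−sin -60.8°, cos -60.8°) = (0.87292, 0.48786). H is at the origin and Z lies 55.1 along u from H, so Z = 55.1·u = (26.881, -48.098). Tangency of A1 to both parallel lines with radius 9.1 puts U and D at H ± 9.1·n: U = (7.9436, 4.4395), D = (-7.9436, -4.4395). Equal radii place G and K the same way about Z: G = Z + 9.1·n = (34.825, -43.658), K = Z − 9.1·n = (18.937, -52.538). Then |HK| = |K − H| = 55.846.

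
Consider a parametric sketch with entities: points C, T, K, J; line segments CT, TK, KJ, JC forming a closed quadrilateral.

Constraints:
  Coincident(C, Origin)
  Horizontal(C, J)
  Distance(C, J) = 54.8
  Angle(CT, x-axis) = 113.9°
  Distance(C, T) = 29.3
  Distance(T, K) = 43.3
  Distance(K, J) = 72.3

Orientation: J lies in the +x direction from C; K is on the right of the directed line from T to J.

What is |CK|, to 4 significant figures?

22.62

C is at the origin; C and J share the same y with |CJ| = 54.8 and J in +x, so J = (54.8, 0). CT runs at 113.9° with |CT| = 29.3, so T = (-11.87, 26.79). K is determined by |TK| = 43.3 and |KJ| = 72.3 together: it lies at the intersection of circle(T, 43.3) and circle(J, 72.3). With |TJ| = 71.85, the foot of the radical line on TJ is 12.60 from T and the perpendicular offset is √(43.3² − 12.60²) = 41.43. Taking the right-of-TJ solution: K = (-15.63, -16.35).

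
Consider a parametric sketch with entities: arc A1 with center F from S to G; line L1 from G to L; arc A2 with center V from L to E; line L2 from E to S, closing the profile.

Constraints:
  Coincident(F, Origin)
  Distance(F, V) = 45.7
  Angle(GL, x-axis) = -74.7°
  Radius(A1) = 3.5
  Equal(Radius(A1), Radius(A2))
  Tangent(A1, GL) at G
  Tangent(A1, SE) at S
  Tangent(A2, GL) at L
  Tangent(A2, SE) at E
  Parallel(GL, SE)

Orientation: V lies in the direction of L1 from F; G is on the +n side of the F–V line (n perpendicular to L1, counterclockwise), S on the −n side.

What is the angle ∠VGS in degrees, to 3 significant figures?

85.6°

The slot axis is L1's direction at -74.7°, so u = (cos -74.7°, sin -74.7°) = (0.264, -0.965) and n = (−sin -74.7°, cos -74.7°) = (0.965, 0.264). F is at the origin and V lies 45.7 along u from F, so V = 45.7·u = (12.1, -44.1). Tangency of A1 to both parallel lines with radius 3.5 puts G and S at F ± 3.5·n: G = (3.38, 0.924), S = (-3.38, -0.924). Then cos ∠VGS = GV·GS / (|GV||GS|), giving 85.6°.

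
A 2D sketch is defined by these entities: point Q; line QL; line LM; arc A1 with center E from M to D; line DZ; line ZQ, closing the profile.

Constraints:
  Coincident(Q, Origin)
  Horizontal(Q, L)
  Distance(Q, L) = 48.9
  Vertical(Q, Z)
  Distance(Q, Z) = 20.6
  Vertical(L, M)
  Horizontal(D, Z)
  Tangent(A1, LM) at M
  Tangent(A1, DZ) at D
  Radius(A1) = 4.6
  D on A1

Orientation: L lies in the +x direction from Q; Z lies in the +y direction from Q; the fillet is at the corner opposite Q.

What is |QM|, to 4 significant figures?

51.45

Q is at the origin; QL is horizontal with |QL| = 48.9 and L on the +x side, so L = (48.90, 0.000). QZ is vertical with |QZ| = 20.6 and Z on the +y side, so Z = (0.000, 20.60). The virtual corner opposite Q is at (48.90, 20.60). Tangency of A1 to LM means the radius EM is perpendicular to LM and tangency of A1 to DZ means the radius ED is perpendicular to DZ, with radius 4.6, so the center E sits 4.6 in from both sides at E = (44.30, 16.00). That places the tangent points at M = (48.90, 16.00) on LM and D = (44.30, 20.60) on DZ. Then |QM| = |M − Q| = 51.45.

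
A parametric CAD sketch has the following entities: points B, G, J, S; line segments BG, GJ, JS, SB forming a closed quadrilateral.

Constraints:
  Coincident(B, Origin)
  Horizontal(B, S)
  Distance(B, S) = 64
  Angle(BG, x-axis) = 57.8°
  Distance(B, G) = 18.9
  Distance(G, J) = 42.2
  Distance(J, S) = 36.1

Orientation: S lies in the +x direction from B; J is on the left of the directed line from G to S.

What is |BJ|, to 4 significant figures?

58.77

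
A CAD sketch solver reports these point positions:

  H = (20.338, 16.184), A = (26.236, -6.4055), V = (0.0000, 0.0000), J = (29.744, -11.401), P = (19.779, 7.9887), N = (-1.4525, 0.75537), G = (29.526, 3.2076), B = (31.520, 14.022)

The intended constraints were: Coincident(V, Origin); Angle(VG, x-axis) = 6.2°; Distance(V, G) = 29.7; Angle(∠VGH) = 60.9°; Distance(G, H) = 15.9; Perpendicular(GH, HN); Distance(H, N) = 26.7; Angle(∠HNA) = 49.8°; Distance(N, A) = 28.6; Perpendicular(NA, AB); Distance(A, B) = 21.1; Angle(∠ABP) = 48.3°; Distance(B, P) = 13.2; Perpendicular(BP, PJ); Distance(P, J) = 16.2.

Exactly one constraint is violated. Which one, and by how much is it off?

Distance(P, J) = 16.2 — off by 5.60.

V = (0.00, 0.00) ✓; VG at 6.200° ✓; |VG| = 29.70 ✓; ∠VGH = 60.90° ✓; |GH| = 15.90 ✓; ∠(GH, HN) = 90.00° ✓; |HN| = 26.70 ✓; ∠HNA = 49.80° ✓; |NA| = 28.60 ✓; ∠(NA, AB) = 90.00° ✓; |AB| = 21.10 ✓; ∠ABP = 48.30° ✓; |BP| = 13.20 ✓; ∠(BP, PJ) = 90.00° ✓; |PJ| = 21.80 ✗.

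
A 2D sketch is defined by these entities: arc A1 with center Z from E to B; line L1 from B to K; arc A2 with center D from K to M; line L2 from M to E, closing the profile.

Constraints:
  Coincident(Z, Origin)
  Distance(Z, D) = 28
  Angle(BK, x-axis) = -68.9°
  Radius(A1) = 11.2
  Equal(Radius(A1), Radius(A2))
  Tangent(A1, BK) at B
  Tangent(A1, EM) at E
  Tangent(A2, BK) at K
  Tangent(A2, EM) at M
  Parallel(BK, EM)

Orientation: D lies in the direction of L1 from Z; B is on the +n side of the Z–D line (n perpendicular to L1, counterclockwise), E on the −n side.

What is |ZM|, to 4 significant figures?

30.16

Tangency of A1 to both parallel lines with radius 11.2 puts B and E at Z ± 11.2·n: B = (10.45, 4.032), E = (-10.45, -4.032). Equal radii place K and M the same way about D: K = D + 11.2·n = (20.53, -22.09), M = D − 11.2·n = (-0.3692, -30.15). Then |ZM| = |M − Z| = 30.16.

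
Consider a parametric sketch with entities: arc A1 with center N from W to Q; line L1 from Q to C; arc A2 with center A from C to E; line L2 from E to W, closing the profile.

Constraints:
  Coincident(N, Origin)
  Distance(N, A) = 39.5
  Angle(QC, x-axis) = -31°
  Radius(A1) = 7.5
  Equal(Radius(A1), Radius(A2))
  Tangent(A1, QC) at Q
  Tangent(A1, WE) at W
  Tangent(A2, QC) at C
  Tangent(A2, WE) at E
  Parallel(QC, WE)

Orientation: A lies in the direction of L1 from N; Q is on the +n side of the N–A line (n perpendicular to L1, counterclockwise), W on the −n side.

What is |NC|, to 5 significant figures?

40.206

The slot axis is L1's direction at -31.0°, so u = (cos -31.0°, sin -31.0°) = (0.85717, -0.51504) and n = (−sin -31.0°, cos -31.0°) = (0.51504, 0.85717). N is at the origin and A lies 39.5 along u from N, so A = 39.5·u = (33.858, -20.344). Tangency of A1 to both parallel lines with radius 7.5 puts Q and W at N ± 7.5·n: Q = (3.8628, 6.4288), W = (-3.8628, -6.4288). Equal radii place C and E the same way about A: C = A + 7.5·n = (37.721, -13.915), E = A − 7.5·n = (29.995, -26.773). Then |NC| = |C − N| = 40.206.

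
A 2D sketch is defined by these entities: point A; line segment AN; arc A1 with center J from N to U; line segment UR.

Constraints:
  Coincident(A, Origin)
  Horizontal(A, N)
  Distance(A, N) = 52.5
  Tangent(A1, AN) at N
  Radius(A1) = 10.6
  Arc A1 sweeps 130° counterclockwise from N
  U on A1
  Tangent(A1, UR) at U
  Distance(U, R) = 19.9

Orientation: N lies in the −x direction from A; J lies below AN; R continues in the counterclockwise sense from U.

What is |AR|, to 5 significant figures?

57.915

A is at the origin; AN is horizontal with |AN| = 52.5 and N on the −x side, so N = (-52.500, 0.0000). A1 meets AN tangentially, so JN is at right angles to AN, so J = N + (0, -10.6) = (-52.500, -10.600). On A1, N sits at bearing 90° from J; a 130° counterclockwise sweep puts U at bearing 220°, so U = J + 10.6·(cos 220°, sin 220°) = (-60.620, -17.414). Since A1 is tangent to UR there, JU ⟂ UR, so UR runs along (−sin 220°, cos 220°); with |UR| = 19.9, R = (-47.829, -32.658). Then |AR| = |R − A| = 57.915.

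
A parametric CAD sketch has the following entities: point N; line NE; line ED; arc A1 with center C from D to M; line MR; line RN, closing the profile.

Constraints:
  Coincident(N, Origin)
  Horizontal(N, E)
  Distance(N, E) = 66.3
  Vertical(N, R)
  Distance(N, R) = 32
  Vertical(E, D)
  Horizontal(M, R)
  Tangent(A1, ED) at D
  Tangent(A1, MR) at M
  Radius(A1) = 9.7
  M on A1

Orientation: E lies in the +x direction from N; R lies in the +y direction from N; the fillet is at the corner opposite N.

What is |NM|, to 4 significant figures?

65.02

N is at the origin; N and E share the same y with |NE| = 66.3 and E on the +x side, so E = (66.30, 0.000). NR is vertical with |NR| = 32.0 and R on the +y side, so R = (0.000, 32.00). The virtual corner opposite N is at (66.30, 32.00). Tangency of A1 to ED means the radius CD is perpendicular to ED and the tangent condition forces CM to be normal to MR, with radius 9.7, so the center C sits 9.7 in from both sides at C = (56.60, 22.30). That places the tangent points at D = (66.30, 22.30) on ED and M = (56.60, 32.00) on MR. Then |NM| = |M − N| = 65.02.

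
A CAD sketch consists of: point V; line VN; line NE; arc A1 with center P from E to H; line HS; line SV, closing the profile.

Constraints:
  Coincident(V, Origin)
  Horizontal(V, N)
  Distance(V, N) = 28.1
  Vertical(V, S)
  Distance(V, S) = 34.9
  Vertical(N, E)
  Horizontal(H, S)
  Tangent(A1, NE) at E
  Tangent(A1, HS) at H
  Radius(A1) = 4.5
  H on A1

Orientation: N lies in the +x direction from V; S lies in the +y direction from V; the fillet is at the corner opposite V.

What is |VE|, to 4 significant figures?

41.40

The virtual corner opposite V is at (28.10, 34.90). A1 meets NE tangentially, so PE is at right angles to NE and A1 meets HS tangentially, so PH is at right angles to HS, with radius 4.5, so the center P sits 4.5 in from both sides at P = (23.60, 30.40). That places the tangent points at E = (28.10, 30.40) on NE and H = (23.60, 34.90) on HS. Then |VE| = |E − V| = 41.40.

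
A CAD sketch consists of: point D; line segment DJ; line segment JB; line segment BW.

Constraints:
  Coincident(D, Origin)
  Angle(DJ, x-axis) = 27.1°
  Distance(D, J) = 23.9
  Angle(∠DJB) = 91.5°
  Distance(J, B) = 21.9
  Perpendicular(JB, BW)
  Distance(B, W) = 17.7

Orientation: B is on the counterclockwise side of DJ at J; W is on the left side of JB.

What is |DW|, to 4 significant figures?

23.36

∠DJB = 91.5°, so JB runs at 27.1° + (180° − 91.5°) = 115.6° from the x-axis; with |JB| = 21.9, B = J + 21.9·(cos 115.6°, sin 115.6°) = (11.81, 30.64). The perpendicularity gives BW at right angles to JB; with |BW| = 17.7 on the left of JB, W = B + 17.7·(-0.9018, -0.4321) = (-4.149, 22.99). Then |DW| = |W − D| = 23.36.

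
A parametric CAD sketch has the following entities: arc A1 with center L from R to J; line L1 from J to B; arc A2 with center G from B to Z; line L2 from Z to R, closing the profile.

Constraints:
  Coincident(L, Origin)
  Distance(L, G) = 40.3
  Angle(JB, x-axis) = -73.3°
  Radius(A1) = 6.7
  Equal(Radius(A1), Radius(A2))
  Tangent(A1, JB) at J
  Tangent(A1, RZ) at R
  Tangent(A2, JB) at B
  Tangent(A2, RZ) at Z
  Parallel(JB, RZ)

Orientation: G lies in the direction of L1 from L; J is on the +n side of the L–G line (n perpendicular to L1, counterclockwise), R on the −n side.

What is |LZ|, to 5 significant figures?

40.853

The slot axis is L1's direction at -73.3°, so u = (cos -73.3°, sin -73.3°) = (0.28736, -0.95782) and n = (−sin -73.3°, cos -73.3°) = (0.95782, 0.28736). L is at the origin and G lies 40.3 along u from L, so G = 40.3·u = (11.581, -38.600). Tangency of A1 to both parallel lines with radius 6.7 puts J and R at L ± 6.7·n: J = (6.4174, 1.9253), R = (-6.4174, -1.9253). Equal radii place B and Z the same way about G: B = G + 6.7·n = (17.998, -36.675), Z = G − 6.7·n = (5.1632, -40.526). Then |LZ| = |Z − L| = 40.853.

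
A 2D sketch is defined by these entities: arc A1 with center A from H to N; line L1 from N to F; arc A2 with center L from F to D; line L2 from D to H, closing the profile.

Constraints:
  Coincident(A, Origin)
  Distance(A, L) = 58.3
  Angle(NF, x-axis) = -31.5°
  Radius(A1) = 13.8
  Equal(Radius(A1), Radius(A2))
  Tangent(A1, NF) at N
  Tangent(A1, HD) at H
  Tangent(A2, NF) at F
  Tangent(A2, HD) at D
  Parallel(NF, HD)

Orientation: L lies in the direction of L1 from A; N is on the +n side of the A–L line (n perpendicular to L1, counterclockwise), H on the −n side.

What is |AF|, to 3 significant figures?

59.9

The slot axis is L1's direction at -31.5°, so u = (cos -31.5°, sin -31.5°) = (0.853, -0.522) and n = (−sin -31.5°, cos -31.5°) = (0.522, 0.853). A is at the origin and L lies 58.3 along u from A, so L = 58.3·u = (49.7, -30.5). Tangency of A1 to both parallel lines with radius 13.8 puts N and H at A ± 13.8·n: N = (7.21, 11.8), H = (-7.21, -11.8). Equal radii place F and D the same way about L: F = L + 13.8·n = (56.9, -18.7), D = L − 13.8·n = (42.5, -42.2). Then |AF| = |F − A| = 59.9.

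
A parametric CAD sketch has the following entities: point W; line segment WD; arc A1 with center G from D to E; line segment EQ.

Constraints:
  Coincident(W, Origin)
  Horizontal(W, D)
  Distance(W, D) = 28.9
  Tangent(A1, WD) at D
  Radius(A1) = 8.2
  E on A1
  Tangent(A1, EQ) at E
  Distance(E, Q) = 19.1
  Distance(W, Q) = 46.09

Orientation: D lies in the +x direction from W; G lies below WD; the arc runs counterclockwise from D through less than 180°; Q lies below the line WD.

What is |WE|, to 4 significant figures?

27.24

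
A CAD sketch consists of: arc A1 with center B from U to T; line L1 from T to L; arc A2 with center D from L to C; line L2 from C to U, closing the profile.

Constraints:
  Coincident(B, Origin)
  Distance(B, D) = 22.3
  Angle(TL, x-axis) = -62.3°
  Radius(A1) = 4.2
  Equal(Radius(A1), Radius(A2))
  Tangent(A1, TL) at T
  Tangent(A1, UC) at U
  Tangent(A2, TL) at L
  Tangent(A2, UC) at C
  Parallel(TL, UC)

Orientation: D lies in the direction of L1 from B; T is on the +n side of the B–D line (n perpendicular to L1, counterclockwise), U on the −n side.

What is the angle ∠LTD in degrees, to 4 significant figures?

10.67°

The slot axis is L1's direction at -62.3°, so u = (cos -62.3°, sin -62.3°) = (0.4648, -0.8854) and n = (−sin -62.3°, cos -62.3°) = (0.8854, 0.4648). B is at the origin and D lies 22.3 along u from B, so D = 22.3·u = (10.37, -19.74). Tangency of A1 to both parallel lines with radius 4.2 puts T and U at B ± 4.2·n: T = (3.719, 1.952), U = (-3.719, -1.952). Equal radii place L and C the same way about D: L = D + 4.2·n = (14.08, -17.79), C = D − 4.2·n = (6.647, -21.70). Then cos ∠LTD = TL·TD / (|TL||TD|), giving 10.67°.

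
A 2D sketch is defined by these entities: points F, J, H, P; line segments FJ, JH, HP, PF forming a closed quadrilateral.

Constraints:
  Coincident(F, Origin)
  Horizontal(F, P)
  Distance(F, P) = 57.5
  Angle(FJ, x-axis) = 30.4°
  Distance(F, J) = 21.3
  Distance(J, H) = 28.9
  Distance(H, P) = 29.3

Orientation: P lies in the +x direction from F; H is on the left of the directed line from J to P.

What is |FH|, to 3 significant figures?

50.2

F is at the origin; FP is horizontal with |FP| = 57.5 and P in +x, so P = (57.5, 0). FJ runs at 30.4° with |FJ| = 21.3, so J = (18.4, 10.8). H is determined by |JH| = 28.9 and |HP| = 29.3 together: it lies at the intersection of circle(J, 28.9) and circle(P, 29.3). With |JP| = 40.6, the foot of the radical line on JP is 20.0 from J and the perpendicular offset is √(28.9² − 20.0²) = 20.9. Taking the left-of-JP solution: H = (43.2, 25.6).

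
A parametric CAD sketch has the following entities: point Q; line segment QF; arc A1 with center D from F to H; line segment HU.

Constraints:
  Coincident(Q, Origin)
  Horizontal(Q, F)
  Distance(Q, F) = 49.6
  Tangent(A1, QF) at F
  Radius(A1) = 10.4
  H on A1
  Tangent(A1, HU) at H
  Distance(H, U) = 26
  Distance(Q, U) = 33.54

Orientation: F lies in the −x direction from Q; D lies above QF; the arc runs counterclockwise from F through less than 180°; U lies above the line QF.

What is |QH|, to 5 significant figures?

41.984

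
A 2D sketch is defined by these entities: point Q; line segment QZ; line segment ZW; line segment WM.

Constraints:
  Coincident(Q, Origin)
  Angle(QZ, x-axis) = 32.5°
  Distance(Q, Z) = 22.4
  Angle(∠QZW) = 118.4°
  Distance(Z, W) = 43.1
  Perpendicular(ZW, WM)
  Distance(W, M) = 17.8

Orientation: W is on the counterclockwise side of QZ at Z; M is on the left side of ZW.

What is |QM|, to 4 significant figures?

53.79

∠QZW = 118.4°, so ZW runs at 32.5° + (180° − 118.4°) = 94.10° from the x-axis; with |ZW| = 43.1, W = Z + 43.1·(cos 94.10°, sin 94.10°) = (15.81, 55.03). ZW is perpendicular to WM; with |WM| = 17.8 on the left of ZW, M = W + 17.8·(-0.9974, -0.07150) = (-1.944, 53.75). Then |QM| = |M − Q| = 53.79.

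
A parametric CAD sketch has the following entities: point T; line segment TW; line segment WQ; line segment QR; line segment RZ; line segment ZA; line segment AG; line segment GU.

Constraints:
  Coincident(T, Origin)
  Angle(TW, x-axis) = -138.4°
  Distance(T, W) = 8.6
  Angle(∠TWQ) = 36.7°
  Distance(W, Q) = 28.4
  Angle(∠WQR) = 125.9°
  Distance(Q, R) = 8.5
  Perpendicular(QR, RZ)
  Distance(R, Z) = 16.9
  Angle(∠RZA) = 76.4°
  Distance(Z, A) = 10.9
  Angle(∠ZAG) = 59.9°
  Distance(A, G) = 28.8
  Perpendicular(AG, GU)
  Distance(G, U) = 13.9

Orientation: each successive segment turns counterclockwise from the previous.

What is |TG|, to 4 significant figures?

37.60

T is at the origin; TW runs at -138.4° with length 8.6, so W = (-6.431, -5.710). ∠TWQ = 36.7° gives WQ at 4.900° from the x-axis; with |WQ| = 28.4, Q = (21.87, -3.284). ∠WQR = 125.9° gives QR at 59.00° from the x-axis; with |QR| = 8.5, R = (26.24, 4.002). QR ⟂ RZ, so RZ runs at 149.0°; with |RZ| = 16.9, Z = (11.76, 12.71). ∠RZA = 76.4° gives ZA at -107.4° from the x-axis; with |ZA| = 10.9, A = (8.497, 2.305). ∠ZAG = 59.9° gives AG at 12.70° from the x-axis; with |AG| = 28.8, G = (36.59, 8.636). Then |TG| = |G − T| = 37.60.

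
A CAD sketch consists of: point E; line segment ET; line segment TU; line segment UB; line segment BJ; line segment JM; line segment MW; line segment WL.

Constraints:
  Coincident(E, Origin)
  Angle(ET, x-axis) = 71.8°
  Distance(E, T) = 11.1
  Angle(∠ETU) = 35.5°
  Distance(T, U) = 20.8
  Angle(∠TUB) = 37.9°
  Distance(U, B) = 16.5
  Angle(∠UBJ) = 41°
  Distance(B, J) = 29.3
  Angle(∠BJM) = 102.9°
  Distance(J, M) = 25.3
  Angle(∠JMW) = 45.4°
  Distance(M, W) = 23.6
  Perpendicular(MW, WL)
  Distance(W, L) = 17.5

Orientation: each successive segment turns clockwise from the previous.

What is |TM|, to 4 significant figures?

43.30

E is at the origin; ET runs at 71.8° with length 11.1, so T = (3.467, 10.54). ∠ETU = 35.5° gives TU at -72.70° from the x-axis; with |TU| = 20.8, U = (9.652, -9.314). ∠TUB = 37.9° gives UB at 145.2° from the x-axis; with |UB| = 16.5, B = (-3.897, 0.1024). ∠UBJ = 41.0° gives BJ at 6.200° from the x-axis; with |BJ| = 29.3, J = (25.23, 3.267). ∠BJM = 102.9° gives JM at -70.90° from the x-axis; with |JM| = 25.3, M = (33.51, -20.64). Then |TM| = |M − T| = 43.30.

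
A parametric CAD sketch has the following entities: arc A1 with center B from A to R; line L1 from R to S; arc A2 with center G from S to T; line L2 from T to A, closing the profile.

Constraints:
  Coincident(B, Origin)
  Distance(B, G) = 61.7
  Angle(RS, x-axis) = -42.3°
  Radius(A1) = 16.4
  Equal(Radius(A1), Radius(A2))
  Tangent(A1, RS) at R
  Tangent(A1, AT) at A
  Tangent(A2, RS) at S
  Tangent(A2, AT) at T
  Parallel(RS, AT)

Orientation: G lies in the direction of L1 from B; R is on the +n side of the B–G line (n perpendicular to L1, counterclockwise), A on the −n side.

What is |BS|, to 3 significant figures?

63.8

The slot axis is L1's direction at -42.3°, so u = (cos -42.3°, sin -42.3°) = (0.740, -0.673) and n = (−sin -42.3°, cos -42.3°) = (0.673, 0.740). B is at the origin and G lies 61.7 along u from B, so G = 61.7·u = (45.6, -41.5). Tangency of A1 to both parallel lines with radius 16.4 puts R and A at B ± 16.4·n: R = (11.0, 12.1), A = (-11.0, -12.1). Equal radii place S and T the same way about G: S = G + 16.4·n = (56.7, -29.4), T = G − 16.4·n = (34.6, -53.7). Then |BS| = |S − B| = 63.8.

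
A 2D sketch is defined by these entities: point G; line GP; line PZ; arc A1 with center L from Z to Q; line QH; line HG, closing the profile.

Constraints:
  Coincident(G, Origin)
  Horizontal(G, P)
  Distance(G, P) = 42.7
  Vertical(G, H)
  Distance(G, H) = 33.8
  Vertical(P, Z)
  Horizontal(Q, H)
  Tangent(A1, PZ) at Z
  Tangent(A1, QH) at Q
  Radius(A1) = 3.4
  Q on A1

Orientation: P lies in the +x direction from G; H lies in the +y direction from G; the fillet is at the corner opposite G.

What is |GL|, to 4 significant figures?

49.69

G is at the origin; G and P share the same y with |GP| = 42.7 and P on the +x side, so P = (42.70, 0.000). G and H share the same x with |GH| = 33.8 and H on the +y side, so H = (0.000, 33.80). The virtual corner opposite G is at (42.70, 33.80). A1 meets PZ tangentially, so LZ is at right angles to PZ and since A1 is tangent to QH there, LQ ⟂ QH, with radius 3.4, so the center L sits 3.4 in from both sides at L = (39.30, 30.40). Then |GL| = |L − G| = 49.69.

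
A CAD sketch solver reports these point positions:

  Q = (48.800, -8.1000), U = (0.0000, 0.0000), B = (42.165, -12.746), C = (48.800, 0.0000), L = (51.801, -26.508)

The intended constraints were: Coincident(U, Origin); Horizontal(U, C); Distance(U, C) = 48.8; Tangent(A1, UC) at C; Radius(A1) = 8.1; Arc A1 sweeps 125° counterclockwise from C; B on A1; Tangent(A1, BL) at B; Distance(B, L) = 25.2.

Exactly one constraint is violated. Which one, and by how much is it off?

Distance(B, L) = 25.2 — off by 8.40.

U = (0.00, 0.00) ✓; U.y = 0.00, C.y = 0.00 ✓; |UC| = 48.80 ✓; ∠(QC, CU) = 90.00° ✓; |QC| = 8.100 ✓; bearing(Q→B) − bearing(Q→C) = 125.0° ✓; |QB| = 8.100 ✓; ∠(QB, BL) = 90.00° ✓; |BL| = 16.80 ✗.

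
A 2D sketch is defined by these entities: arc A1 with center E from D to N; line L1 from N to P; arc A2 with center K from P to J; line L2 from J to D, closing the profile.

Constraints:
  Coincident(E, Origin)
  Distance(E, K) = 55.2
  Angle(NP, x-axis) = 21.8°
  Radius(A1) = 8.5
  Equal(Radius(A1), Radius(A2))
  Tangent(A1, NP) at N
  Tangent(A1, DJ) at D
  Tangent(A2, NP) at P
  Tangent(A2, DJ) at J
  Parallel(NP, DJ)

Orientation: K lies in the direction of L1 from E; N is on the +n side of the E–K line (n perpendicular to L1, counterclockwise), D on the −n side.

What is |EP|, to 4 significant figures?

55.85

The slot axis is L1's direction at 21.8°, so u = (cos 21.8°, sin 21.8°) = (0.9285, 0.3714) and n = (−sin 21.8°, cos 21.8°) = (-0.3714, 0.9285). E is at the origin and K lies 55.2 along u from E, so K = 55.2·u = (51.25, 20.50). Tangency of A1 to both parallel lines with radius 8.5 puts N and D at E ± 8.5·n: N = (-3.157, 7.892), D = (3.157, -7.892). Equal radii place P and J the same way about K: P = K + 8.5·n = (48.10, 28.39), J = K − 8.5·n = (54.41, 12.61). Then |EP| = |P − E| = 55.85.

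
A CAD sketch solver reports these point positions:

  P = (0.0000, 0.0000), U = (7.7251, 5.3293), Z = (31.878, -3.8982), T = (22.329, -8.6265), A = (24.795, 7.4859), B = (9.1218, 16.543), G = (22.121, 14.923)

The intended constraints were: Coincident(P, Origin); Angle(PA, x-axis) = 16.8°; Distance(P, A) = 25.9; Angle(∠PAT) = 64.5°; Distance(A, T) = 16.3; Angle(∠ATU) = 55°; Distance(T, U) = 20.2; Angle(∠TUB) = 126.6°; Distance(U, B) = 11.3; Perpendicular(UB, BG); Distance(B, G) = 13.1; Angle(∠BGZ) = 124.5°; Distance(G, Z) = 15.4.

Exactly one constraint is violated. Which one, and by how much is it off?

Distance(G, Z) = 15.4 — off by 5.80.

P = (0.00, 0.00) ✓; PA at 16.80° ✓; |PA| = 25.90 ✓; ∠PAT = 64.50° ✓; |AT| = 16.30 ✓; ∠ATU = 55.00° ✓; |TU| = 20.20 ✓; ∠TUB = 126.6° ✓; |UB| = 11.30 ✓; ∠(UB, BG) = 90.00° ✓; |BG| = 13.10 ✓; ∠BGZ = 124.5° ✓; |GZ| = 21.20 ✗.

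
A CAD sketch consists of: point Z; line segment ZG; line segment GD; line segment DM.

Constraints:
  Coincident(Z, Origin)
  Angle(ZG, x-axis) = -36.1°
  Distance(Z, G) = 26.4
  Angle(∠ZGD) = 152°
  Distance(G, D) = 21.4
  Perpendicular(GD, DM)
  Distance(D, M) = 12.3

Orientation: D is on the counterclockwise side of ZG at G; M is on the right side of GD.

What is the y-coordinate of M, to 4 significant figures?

-30.75

Z is at the origin; ZG runs at -36.1° with length 26.4, so G = 26.4·(cos -36.1°, sin -36.1°) = (21.33, -15.55). ∠ZGD = 152.0°, so GD runs at -36.1° + (180° − 152.0°) = -8.100° from the x-axis; with |GD| = 21.4, D = G + 21.4·(cos -8.100°, sin -8.100°) = (42.52, -18.57). The perpendicularity gives DM at right angles to GD; with |DM| = 12.3 on the right of GD, M = D + 12.3·(-0.1409, -0.9900) = (40.78, -30.75). So M.y = -30.75.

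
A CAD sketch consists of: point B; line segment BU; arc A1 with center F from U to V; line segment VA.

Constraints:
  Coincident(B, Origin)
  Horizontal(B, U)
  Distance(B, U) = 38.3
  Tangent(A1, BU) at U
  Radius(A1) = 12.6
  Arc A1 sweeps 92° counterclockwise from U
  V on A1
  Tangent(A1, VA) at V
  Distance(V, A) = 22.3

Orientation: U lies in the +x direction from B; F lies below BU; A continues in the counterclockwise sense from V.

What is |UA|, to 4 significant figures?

37.25

B is at the origin; BU is horizontal with |BU| = 38.3 and U on the +x side, so U = (38.30, 0.000). Since A1 is tangent to BU there, FU ⟂ BU, so F = U + (0, -12.6) = (38.30, -12.60). On A1, U sits at bearing 90° from F; a 92° counterclockwise sweep puts V at bearing 182°, so V = F + 12.6·(cos 182°, sin 182°) = (25.71, -13.04). A1 meets VA tangentially, so FV is at right angles to VA, so VA runs along (−sin 182°, cos 182°); with |VA| = 22.3, A = (26.49, -35.33). Then |UA| = |A − U| = 37.25.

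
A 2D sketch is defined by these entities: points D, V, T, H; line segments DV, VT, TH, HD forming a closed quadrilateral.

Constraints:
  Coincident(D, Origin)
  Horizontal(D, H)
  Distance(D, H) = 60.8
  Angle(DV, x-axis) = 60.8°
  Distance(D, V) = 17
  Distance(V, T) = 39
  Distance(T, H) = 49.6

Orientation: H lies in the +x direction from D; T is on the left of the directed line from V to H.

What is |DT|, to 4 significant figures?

55.58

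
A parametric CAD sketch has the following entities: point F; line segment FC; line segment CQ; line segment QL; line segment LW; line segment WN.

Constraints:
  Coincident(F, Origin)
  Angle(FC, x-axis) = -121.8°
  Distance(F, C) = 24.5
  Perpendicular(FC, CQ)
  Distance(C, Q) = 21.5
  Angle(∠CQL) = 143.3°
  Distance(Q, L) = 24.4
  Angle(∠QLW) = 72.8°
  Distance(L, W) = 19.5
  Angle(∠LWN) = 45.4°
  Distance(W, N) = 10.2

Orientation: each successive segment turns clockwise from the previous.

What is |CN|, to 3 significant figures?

31.2

F is at the origin; FC runs at -121.8° with length 24.5, so C = (-12.9, -20.8). The perpendicularity gives CQ at right angles to FC, so CQ runs at 148°; with |CQ| = 21.5, Q = (-31.2, -9.49). ∠CQL = 143.3° gives QL at 112° from the x-axis; with |QL| = 24.4, L = (-40.1, 13.2). ∠QLW = 72.8° gives LW at 4.30° from the x-axis; with |LW| = 19.5, W = (-20.7, 14.7). ∠LWN = 45.4° gives WN at -130° from the x-axis; with |WN| = 10.2, N = (-27.3, 6.89). Then |CN| = |N − C| = 31.2.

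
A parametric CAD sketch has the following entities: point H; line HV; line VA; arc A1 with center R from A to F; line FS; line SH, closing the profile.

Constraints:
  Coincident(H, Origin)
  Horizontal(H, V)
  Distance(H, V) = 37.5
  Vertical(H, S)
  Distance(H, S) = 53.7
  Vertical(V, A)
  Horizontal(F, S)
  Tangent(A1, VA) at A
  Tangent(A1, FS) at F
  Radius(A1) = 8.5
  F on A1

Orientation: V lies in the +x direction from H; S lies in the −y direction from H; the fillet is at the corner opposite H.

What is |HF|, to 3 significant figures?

61.0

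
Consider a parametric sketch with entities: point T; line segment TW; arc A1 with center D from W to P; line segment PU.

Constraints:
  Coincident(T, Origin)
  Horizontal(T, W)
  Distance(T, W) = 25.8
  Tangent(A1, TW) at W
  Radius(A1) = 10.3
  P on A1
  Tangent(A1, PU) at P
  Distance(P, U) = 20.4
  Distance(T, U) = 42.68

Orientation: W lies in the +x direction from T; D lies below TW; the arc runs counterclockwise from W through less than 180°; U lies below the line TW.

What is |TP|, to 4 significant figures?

22.81

T is at the origin; TW is horizontal with |TW| = 25.8 and W on the +x side, so W = (25.80, 0.000). Since A1 is tangent to TW there, DW ⟂ TW, so D = W + (0, -10.3) = (25.80, -10.30). Since DP ⟂ PU (tangency), |DU| = √(10.3² + 20.4²) = 22.85 regardless of where P sits on A1. So U lies on both circle(T, 42.68) and circle(D, 22.85); the below-TW intersection is U = (26.91, -33.13). P is the foot of the tangent from U: P = (16.84, -15.38).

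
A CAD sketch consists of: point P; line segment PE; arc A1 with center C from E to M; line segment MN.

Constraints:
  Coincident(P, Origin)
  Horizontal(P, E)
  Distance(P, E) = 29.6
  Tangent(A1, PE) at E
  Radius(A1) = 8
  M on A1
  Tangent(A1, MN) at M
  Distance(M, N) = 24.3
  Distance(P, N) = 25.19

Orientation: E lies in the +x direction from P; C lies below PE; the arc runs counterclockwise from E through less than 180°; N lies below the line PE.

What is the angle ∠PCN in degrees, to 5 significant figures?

52.267°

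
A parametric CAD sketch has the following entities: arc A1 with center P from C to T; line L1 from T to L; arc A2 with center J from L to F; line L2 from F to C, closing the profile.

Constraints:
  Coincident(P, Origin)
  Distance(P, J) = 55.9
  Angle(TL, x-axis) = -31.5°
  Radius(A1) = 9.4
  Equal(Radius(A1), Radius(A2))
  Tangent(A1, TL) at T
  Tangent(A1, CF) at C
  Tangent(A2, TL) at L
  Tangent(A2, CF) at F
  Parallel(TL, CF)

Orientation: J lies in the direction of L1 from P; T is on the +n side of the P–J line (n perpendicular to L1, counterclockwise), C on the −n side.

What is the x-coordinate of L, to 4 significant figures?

52.57

Tangency of A1 to both parallel lines with radius 9.4 puts T and C at P ± 9.4·n: T = (4.911, 8.015), C = (-4.911, -8.015). Equal radii place L and F the same way about J: L = J + 9.4·n = (52.57, -21.19), F = J − 9.4·n = (42.75, -37.22). So L.x = 52.57.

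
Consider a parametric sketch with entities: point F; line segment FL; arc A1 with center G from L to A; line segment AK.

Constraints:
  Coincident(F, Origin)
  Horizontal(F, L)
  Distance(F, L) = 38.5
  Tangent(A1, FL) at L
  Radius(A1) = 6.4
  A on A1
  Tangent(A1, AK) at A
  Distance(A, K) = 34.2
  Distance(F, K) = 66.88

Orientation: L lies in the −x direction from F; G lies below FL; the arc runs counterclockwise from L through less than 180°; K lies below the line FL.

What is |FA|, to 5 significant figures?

44.723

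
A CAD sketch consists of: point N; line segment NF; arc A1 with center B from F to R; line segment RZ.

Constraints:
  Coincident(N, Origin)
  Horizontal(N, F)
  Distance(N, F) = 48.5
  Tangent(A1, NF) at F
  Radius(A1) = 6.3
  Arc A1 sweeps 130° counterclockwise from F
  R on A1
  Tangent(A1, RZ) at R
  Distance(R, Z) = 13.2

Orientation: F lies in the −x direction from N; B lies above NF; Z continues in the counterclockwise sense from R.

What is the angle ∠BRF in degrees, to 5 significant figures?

25.000°

N is at the origin; NF is horizontal with |NF| = 48.5 and F on the −x side, so F = (-48.500, 0.0000). Since A1 is tangent to NF there, BF ⟂ NF, so B = F + (0, 6.3) = (-48.500, 6.3000). On A1, F sits at bearing -90° from B; a 130° counterclockwise sweep puts R at bearing 40°, so R = B + 6.3·(cos 40°, sin 40°) = (-43.674, 10.350). Then cos ∠BRF = RB·RF / (|RB||RF|), giving 25.000°.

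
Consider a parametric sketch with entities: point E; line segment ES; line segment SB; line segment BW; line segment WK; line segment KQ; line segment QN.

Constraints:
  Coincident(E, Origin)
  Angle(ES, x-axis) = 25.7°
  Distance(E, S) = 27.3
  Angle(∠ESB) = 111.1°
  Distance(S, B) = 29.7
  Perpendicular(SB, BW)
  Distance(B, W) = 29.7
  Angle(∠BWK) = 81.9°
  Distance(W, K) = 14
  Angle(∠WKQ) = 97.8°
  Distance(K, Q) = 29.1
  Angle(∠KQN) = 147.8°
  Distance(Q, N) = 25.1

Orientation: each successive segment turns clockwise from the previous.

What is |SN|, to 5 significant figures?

37.109

E is at the origin; ES runs at 25.7° with length 27.3, so S = (24.599, 11.839). ∠ESB = 111.1° gives SB at -43.200° from the x-axis; with |SB| = 29.7, B = (46.250, -8.4922). The perpendicularity gives BW at right angles to SB, so BW runs at -133.20°; with |BW| = 29.7, W = (25.919, -30.143). ∠BWK = 81.9° gives WK at 128.70° from the x-axis; with |WK| = 14.0, K = (17.165, -19.216). ∠WKQ = 97.8° gives KQ at 46.500° from the x-axis; with |KQ| = 29.1, Q = (37.196, 1.8919). ∠KQN = 147.8° gives QN at 14.300° from the x-axis; with |QN| = 25.1, N = (61.519, 8.0916). Then |SN| = |N − S| = 37.109.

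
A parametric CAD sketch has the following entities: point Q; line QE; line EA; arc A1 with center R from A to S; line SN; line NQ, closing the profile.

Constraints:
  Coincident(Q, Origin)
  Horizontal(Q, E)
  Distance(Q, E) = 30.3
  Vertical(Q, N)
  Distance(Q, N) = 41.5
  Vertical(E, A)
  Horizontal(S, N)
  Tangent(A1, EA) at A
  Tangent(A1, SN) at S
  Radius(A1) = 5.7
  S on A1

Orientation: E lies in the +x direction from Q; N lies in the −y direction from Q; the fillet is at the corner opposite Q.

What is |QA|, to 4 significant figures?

46.90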